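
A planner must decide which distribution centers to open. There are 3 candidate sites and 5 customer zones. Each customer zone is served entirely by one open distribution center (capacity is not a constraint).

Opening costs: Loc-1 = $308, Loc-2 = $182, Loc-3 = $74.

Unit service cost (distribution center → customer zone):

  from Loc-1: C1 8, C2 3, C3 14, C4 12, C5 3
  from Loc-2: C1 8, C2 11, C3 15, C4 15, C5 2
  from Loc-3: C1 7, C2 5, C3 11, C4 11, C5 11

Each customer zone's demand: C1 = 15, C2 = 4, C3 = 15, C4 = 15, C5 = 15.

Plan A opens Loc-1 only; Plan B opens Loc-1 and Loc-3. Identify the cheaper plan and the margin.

Plan A: {Loc-1}: C1→Loc-1 8·15=120, C2→Loc-1 3·4=12, C3→Loc-1 14·15=210, C4→Loc-1 12·15=180, C5→Loc-1 3·15=45. Service 567; fixed 308; total 875.
Plan B: {Loc-1, Loc-3}: C1→Loc-3 7·15=105, C2→Loc-1 3·4=12, C3→Loc-3 11·15=165, C4→Loc-3 11·15=165, C5→Loc-1 3·15=45. Service 492; fixed 382; total 874.
Difference: |875 − 874| = 1.

Plan B is cheaper by 1.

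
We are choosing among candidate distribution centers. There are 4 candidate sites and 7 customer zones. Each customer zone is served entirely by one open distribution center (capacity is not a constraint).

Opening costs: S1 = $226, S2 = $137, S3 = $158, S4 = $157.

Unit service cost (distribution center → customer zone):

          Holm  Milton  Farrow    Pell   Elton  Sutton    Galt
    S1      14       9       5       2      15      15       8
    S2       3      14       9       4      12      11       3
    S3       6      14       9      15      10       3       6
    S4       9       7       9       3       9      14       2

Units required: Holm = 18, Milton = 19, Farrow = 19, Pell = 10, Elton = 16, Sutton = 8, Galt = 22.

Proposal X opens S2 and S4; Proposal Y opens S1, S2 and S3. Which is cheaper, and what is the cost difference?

Proposal X is cheaper by 153.

Proposal X: {S2, S4}: Holm→S2 3·18=54, Milton→S4 7·19=133, Farrow→S2 9·19=171, Pell→S4 3·10=30, Elton→S4 9·16=144, Sutton→S2 11·8=88, Galt→S4 2·22=44. Service 664; fixed 294; total 958.
Proposal Y: {S1, S2, S3}: Holm→S2 3·18=54, Milton→S1 9·19=171, Farrow→S1 5·19=95, Pell→S1 2·10=20, Elton→S3 10·16=160, Sutton→S3 3·8=24, Galt→S2 3·22=66. Service 590; fixed 521; total 1111.
Difference: |958 − 1111| = 153.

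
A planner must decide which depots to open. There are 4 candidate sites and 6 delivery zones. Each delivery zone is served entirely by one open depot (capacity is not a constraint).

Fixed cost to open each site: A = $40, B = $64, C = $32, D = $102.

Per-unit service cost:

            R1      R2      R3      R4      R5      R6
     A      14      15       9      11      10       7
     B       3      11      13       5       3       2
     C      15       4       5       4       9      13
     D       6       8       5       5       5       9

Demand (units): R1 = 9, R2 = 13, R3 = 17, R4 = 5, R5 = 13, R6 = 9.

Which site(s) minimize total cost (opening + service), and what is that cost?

Open B and C; minimum total cost 337.

For any fixed open set, each delivery zone goes to its cheapest open site; total = fixed + service.
{B, C}: R1→B 3·9=27, R2→C 4·13=52, R3→C 5·17=85, R4→C 4·5=20, R5→B 3·13=39, R6→B 2·9=18. Service 241; fixed 96; total 337.
{A, B, C}: R1→B 3·9=27, R2→C 4·13=52, R3→C 5·17=85, R4→C 4·5=20, R5→B 3·13=39, R6→B 2·9=18. Service 241; fixed 136; total 377.
{B, C, D}: service 241 + fixed 198 = 439
{A, B, C, D}: service 241 + fixed 238 = 479
No other subset beats 337.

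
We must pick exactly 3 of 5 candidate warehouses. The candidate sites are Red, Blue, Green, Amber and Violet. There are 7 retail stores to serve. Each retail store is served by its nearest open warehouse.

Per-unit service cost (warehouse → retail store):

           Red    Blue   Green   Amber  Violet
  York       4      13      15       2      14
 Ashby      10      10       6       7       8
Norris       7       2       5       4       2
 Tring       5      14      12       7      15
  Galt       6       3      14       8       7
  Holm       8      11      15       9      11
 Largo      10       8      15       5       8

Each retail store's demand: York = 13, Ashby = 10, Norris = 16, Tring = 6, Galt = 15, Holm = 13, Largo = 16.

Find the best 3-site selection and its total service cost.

Choose Red, Blue and Amber; total service cost 387.

With exactly 3 open, each retail store uses its cheapest among the chosen.
{Red, Blue, Amber}: York→Amber 2·13=26, Ashby→Amber 7·10=70, Norris→Blue 2·16=32, Tring→Red 5·6=30, Galt→Blue 3·15=45, Holm→Red 8·13=104, Largo→Amber 5·16=80. Service cost 387.
{Blue, Green, Amber}: service cost 402
{Blue, Amber, Violet}: service cost 412
Among all 10 size-3 choices, {Red, Blue, Amber} is lowest.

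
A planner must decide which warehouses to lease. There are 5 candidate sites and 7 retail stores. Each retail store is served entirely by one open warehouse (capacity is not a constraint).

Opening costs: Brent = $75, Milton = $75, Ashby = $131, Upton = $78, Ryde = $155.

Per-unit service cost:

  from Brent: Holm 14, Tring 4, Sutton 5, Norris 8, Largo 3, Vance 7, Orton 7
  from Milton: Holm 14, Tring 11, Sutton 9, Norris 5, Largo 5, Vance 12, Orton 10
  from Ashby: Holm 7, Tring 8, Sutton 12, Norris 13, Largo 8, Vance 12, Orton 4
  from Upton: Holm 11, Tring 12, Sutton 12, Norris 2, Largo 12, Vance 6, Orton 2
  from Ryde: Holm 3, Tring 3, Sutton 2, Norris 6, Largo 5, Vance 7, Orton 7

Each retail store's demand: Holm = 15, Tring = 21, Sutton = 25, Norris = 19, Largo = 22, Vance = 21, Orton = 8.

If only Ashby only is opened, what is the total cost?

Each retail store is assigned to its cheapest site among the open ones.
{Ashby}: Holm→Ashby 7·15=105, Tring→Ashby 8·21=168, Sutton→Ashby 12·25=300, Norris→Ashby 13·19=247, Largo→Ashby 8·22=176, Vance→Ashby 12·21=252, Orton→Ashby 4·8=32. Service 1280; fixed 131; total 1411.

Total cost: 1411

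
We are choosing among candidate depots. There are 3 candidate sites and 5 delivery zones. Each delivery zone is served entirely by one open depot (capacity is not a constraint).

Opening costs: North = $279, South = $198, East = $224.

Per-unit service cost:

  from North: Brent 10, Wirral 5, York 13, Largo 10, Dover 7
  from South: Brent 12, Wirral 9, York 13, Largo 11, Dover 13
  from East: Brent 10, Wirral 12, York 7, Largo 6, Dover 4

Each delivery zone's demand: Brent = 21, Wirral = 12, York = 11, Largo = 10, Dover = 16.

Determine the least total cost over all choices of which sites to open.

For any fixed open set, each delivery zone goes to its cheapest open site; total = fixed + service.
{East}: Brent→East 10·21=210, Wirral→East 12·12=144, York→East 7·11=77, Largo→East 6·10=60, Dover→East 4·16=64. Service 555; fixed 224; total 779.
{North}: service 625 + fixed 279 = 904
{South, East}: service 519 + fixed 422 = 941
{North, South, East}: Brent→North 10·21=210, Wirral→North 5·12=60, York→East 7·11=77, Largo→East 6·10=60, Dover→East 4·16=64. Service 471; fixed 701; total 1172.
No other subset beats 779.

Minimum total cost: 779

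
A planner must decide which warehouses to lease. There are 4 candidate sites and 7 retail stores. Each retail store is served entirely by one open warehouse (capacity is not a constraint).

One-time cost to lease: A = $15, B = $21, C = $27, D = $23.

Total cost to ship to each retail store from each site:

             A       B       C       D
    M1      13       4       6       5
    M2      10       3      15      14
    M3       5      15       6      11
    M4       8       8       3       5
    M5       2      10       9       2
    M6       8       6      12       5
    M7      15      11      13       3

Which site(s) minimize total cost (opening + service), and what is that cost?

Open D only; minimum total cost 68.

For any fixed open set, each retail store goes to its cheapest open site; total = fixed + service.
{D}: M1→D 5, M2→D 14, M3→D 11, M4→D 5, M5→D 2, M6→D 5, M7→D 3. Service 45; fixed 23; total 68.
{A, D}: M1→D 5, M2→A 10, M3→A 5, M4→D 5, M5→A 2, M6→D 5, M7→D 3. Service 35; fixed 38; total 73.
{A, B}: service 39 + fixed 36 = 75
{A, B, C, D}: service 25 + fixed 86 = 111
No other subset beats 68.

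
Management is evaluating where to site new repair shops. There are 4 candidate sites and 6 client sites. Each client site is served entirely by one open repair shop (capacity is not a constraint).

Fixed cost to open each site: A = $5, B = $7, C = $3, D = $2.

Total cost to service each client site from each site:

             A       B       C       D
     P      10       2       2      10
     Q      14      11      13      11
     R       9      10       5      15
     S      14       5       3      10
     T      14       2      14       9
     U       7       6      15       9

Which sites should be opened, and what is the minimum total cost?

Open B and C; minimum total cost 39.

For any fixed open set, each client site goes to its cheapest open site; total = fixed + service.
{B, C}: P→B 2, Q→B 11, R→C 5, S→C 3, T→B 2, U→B 6. Service 29; fixed 10; total 39.
{B, C, D}: P→B 2, Q→B 11, R→C 5, S→C 3, T→B 2, U→B 6. Service 29; fixed 12; total 41.
{B}: P→B 2, Q→B 11, R→B 10, S→B 5, T→B 2, U→B 6. Service 36; fixed 7; total 43.
{A, B, C, D}: service 29 + fixed 17 = 46
No other subset beats 39.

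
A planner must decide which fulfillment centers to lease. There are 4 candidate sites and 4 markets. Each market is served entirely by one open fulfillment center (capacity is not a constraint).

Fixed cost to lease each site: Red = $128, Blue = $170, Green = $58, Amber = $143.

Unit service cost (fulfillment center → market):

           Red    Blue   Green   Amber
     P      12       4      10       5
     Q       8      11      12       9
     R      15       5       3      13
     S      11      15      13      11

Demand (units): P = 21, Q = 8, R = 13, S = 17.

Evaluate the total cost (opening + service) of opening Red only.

Each market is assigned to its cheapest site among the open ones.
{Red}: P→Red 12·21=252, Q→Red 8·8=64, R→Red 15·13=195, S→Red 11·17=187. Service 698; fixed 128; total 826.

Total cost: 826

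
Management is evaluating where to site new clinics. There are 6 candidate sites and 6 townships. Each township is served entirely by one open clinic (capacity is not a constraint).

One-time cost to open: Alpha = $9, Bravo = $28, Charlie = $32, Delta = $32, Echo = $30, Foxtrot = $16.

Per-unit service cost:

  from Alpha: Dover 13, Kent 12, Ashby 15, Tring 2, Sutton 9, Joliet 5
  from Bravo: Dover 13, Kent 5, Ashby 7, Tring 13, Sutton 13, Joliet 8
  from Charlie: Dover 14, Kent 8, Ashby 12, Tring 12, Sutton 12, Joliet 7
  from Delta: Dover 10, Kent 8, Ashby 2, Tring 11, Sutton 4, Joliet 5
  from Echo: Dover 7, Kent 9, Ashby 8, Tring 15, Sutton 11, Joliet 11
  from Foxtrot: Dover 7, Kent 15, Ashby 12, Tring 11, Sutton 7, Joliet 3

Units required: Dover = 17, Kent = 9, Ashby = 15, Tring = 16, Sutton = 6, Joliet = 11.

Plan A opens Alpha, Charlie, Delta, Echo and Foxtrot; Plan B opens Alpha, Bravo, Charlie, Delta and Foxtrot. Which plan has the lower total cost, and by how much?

Plan A: {Alpha, Charlie, Delta, Echo, Foxtrot}: Dover→Echo 7·17=119, Kent→Charlie 8·9=72, Ashby→Delta 2·15=30, Tring→Alpha 2·16=32, Sutton→Delta 4·6=24, Joliet→Foxtrot 3·11=33. Service 310; fixed 119; total 429.
Plan B: {Alpha, Bravo, Charlie, Delta, Foxtrot}: Dover→Foxtrot 7·17=119, Kent→Bravo 5·9=45, Ashby→Delta 2·15=30, Tring→Alpha 2·16=32, Sutton→Delta 4·6=24, Joliet→Foxtrot 3·11=33. Service 283; fixed 117; total 400.
Difference: |429 − 400| = 29.

Plan B is cheaper by 29.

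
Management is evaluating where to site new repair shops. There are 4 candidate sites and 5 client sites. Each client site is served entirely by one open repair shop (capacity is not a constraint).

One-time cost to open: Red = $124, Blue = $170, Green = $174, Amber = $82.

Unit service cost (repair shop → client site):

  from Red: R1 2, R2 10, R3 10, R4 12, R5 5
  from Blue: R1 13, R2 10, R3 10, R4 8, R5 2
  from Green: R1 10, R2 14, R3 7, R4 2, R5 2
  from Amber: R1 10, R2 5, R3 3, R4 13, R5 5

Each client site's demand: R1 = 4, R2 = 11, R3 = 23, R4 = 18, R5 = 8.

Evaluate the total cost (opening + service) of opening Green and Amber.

Total cost: 472

Each client site is assigned to its cheapest site among the open ones.
{Green, Amber}: R1→Green 10·4=40, R2→Amber 5·11=55, R3→Amber 3·23=69, R4→Green 2·18=36, R5→Green 2·8=16. Service 216; fixed 256; total 472.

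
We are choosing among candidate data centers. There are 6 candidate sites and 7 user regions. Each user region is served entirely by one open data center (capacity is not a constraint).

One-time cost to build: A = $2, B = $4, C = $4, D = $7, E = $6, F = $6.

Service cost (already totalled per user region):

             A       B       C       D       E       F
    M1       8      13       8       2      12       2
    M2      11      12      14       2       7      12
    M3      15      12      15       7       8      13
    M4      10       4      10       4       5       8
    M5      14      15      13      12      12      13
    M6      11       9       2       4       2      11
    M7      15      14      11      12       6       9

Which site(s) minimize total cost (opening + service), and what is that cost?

Open D and E; minimum total cost 48.

For any fixed open set, each user region goes to its cheapest open site; total = fixed + service.
{D, E}: M1→D 2, M2→D 2, M3→D 7, M4→D 4, M5→D 12, M6→E 2, M7→E 6. Service 35; fixed 13; total 48.
{A, D, E}: service 35 + fixed 15 = 50
{D}: M1→D 2, M2→D 2, M3→D 7, M4→D 4, M5→D 12, M6→D 4, M7→D 12. Service 43; fixed 7; total 50.
{A, B, C, D, E, F}: service 35 + fixed 29 = 64
No other subset beats 48.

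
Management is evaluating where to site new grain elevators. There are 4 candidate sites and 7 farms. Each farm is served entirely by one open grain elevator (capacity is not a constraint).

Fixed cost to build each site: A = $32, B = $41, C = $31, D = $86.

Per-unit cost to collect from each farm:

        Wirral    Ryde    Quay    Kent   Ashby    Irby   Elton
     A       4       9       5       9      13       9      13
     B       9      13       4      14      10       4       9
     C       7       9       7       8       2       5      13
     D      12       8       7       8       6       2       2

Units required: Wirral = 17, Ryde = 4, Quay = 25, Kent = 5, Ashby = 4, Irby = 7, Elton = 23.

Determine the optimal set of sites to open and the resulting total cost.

Open A and D; minimum total cost 467.

For any fixed open set, each farm goes to its cheapest open site; total = fixed + service.
{A, D}: Wirral→A 4·17=68, Ryde→D 8·4=32, Quay→A 5·25=125, Kent→D 8·5=40, Ashby→D 6·4=24, Irby→D 2·7=14, Elton→D 2·23=46. Service 349; fixed 118; total 467.
{A, C, D}: Wirral→A 4·17=68, Ryde→D 8·4=32, Quay→A 5·25=125, Kent→C 8·5=40, Ashby→C 2·4=8, Irby→D 2·7=14, Elton→D 2·23=46. Service 333; fixed 149; total 482.
{A, B, D}: service 324 + fixed 159 = 483
{A, B, C, D}: service 308 + fixed 190 = 498
No other subset beats 467.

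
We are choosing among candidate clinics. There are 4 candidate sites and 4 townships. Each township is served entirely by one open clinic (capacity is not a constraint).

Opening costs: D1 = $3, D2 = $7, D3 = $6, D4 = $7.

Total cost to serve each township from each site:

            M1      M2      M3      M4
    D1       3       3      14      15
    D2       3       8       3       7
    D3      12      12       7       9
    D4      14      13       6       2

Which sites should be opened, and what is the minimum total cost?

For any fixed open set, each township goes to its cheapest open site; total = fixed + service.
{D1, D4}: M1→D1 3, M2→D1 3, M3→D4 6, M4→D4 2. Service 14; fixed 10; total 24.
{D1, D2}: M1→D1 3, M2→D1 3, M3→D2 3, M4→D2 7. Service 16; fixed 10; total 26.
{D1, D2, D4}: service 11 + fixed 17 = 28
{D1, D2, D3, D4}: service 11 + fixed 23 = 34
No other subset beats 24.

Open D1 and D4; minimum total cost 24.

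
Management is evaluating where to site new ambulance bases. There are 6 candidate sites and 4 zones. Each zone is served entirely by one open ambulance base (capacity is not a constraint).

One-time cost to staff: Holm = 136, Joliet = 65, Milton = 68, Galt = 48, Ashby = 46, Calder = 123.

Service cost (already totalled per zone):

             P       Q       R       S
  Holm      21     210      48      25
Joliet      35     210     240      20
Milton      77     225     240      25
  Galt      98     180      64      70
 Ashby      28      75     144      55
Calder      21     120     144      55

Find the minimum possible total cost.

Minimum total cost: 316

For any fixed open set, each zone goes to its cheapest open site; total = fixed + service.
{Galt, Ashby}: P→Ashby 28, Q→Ashby 75, R→Galt 64, S→Ashby 55. Service 222; fixed 94; total 316.
{Joliet, Galt, Ashby}: P→Ashby 28, Q→Ashby 75, R→Galt 64, S→Joliet 20. Service 187; fixed 159; total 346.
{Ashby}: P→Ashby 28, Q→Ashby 75, R→Ashby 144, S→Ashby 55. Service 302; fixed 46; total 348.
{Holm, Joliet, Milton, Galt, Ashby, Calder}: service 164 + fixed 486 = 650
No other subset beats 316.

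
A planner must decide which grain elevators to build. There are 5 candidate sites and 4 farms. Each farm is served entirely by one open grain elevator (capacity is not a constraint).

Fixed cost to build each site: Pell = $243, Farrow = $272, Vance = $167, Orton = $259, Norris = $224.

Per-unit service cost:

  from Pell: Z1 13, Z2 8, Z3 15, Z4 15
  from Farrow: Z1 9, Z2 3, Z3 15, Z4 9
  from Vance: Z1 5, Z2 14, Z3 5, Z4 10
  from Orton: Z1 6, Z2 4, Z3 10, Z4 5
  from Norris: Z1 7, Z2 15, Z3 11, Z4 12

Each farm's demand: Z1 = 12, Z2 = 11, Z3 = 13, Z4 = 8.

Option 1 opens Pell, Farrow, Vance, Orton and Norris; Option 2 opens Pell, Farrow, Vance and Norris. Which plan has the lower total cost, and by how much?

Option 2 is cheaper by 227.

Option 1: {Pell, Farrow, Vance, Orton, Norris}: Z1→Vance 5·12=60, Z2→Farrow 3·11=33, Z3→Vance 5·13=65, Z4→Orton 5·8=40. Service 198; fixed 1165; total 1363.
Option 2: {Pell, Farrow, Vance, Norris}: Z1→Vance 5·12=60, Z2→Farrow 3·11=33, Z3→Vance 5·13=65, Z4→Farrow 9·8=72. Service 230; fixed 906; total 1136.
Difference: |1363 − 1136| = 227.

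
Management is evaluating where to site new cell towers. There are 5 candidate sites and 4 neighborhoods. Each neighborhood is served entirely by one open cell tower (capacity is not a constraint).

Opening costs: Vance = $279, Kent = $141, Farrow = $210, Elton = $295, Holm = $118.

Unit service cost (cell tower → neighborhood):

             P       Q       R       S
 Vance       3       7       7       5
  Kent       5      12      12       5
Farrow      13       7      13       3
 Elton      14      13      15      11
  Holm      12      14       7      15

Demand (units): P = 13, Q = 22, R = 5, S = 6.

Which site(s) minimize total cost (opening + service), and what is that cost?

For any fixed open set, each neighborhood goes to its cheapest open site; total = fixed + service.
{Vance}: P→Vance 3·13=39, Q→Vance 7·22=154, R→Vance 7·5=35, S→Vance 5·6=30. Service 258; fixed 279; total 537.
{Kent}: service 419 + fixed 141 = 560
{Farrow}: P→Farrow 13·13=169, Q→Farrow 7·22=154, R→Farrow 13·5=65, S→Farrow 3·6=18. Service 406; fixed 210; total 616.
{Vance, Kent, Farrow, Elton, Holm}: P→Vance 3·13=39, Q→Vance 7·22=154, R→Vance 7·5=35, S→Farrow 3·6=18. Service 246; fixed 1043; total 1289.
No other subset beats 537.

Open Vance only; minimum total cost 537.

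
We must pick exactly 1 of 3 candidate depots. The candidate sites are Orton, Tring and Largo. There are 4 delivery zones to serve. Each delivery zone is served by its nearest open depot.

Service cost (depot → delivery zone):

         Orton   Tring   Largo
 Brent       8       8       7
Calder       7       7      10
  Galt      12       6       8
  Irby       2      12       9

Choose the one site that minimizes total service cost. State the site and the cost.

Choose Orton only; total service cost 29.

With exactly 1 open, each delivery zone uses its cheapest among the chosen.
{Orton}: Brent→Orton 8, Calder→Orton 7, Galt→Orton 12, Irby→Orton 2. Service cost 29.
{Tring}: service cost 33
{Largo}: service cost 34
Among all 3 size-1 choices, {Orton} is lowest.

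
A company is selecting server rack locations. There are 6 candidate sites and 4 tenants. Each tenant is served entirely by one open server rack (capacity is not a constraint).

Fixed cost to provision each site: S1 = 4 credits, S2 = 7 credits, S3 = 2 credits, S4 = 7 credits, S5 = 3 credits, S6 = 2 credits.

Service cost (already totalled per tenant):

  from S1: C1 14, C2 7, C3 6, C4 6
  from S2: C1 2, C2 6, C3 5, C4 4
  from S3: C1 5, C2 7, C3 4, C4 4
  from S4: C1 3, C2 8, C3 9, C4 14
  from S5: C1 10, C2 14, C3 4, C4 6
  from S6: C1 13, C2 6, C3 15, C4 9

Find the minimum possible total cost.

For any fixed open set, each tenant goes to its cheapest open site; total = fixed + service.
{S3}: C1→S3 5, C2→S3 7, C3→S3 4, C4→S3 4. Service 20; fixed 2; total 22.
{S3, S6}: C1→S3 5, C2→S6 6, C3→S3 4, C4→S3 4. Service 19; fixed 4; total 23.
{S2}: C1→S2 2, C2→S2 6, C3→S2 5, C4→S2 4. Service 17; fixed 7; total 24.
{S1, S2, S3, S4, S5, S6}: service 16 + fixed 25 = 41
No other subset beats 22.

Minimum total cost: 22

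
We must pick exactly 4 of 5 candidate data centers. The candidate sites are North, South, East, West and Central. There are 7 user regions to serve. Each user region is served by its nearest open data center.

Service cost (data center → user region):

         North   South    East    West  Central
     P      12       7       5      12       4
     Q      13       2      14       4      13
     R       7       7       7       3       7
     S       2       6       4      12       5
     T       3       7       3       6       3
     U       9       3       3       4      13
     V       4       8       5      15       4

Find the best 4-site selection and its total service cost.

Choose North, South, West and Central; total service cost 21.

With exactly 4 open, each user region uses its cheapest among the chosen.
{North, South, West, Central}: P→Central 4, Q→South 2, R→West 3, S→North 2, T→North 3, U→South 3, V→North 4. Service cost 21.
{North, South, East, West}: service cost 22
{North, East, West, Central}: service cost 23
Among all 5 size-4 choices, {North, South, West, Central} is lowest.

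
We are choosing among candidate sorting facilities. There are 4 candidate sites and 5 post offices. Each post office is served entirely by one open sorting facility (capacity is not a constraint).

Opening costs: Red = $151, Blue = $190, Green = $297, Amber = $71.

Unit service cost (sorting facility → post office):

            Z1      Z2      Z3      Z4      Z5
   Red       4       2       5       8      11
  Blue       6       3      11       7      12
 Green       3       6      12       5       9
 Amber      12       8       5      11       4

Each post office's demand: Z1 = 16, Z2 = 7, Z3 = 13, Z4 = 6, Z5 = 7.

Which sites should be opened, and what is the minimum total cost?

Open Red only; minimum total cost 419.

For any fixed open set, each post office goes to its cheapest open site; total = fixed + service.
{Red}: Z1→Red 4·16=64, Z2→Red 2·7=14, Z3→Red 5·13=65, Z4→Red 8·6=48, Z5→Red 11·7=77. Service 268; fixed 151; total 419.
{Red, Amber}: Z1→Red 4·16=64, Z2→Red 2·7=14, Z3→Red 5·13=65, Z4→Red 8·6=48, Z5→Amber 4·7=28. Service 219; fixed 222; total 441.
{Amber}: Z1→Amber 12·16=192, Z2→Amber 8·7=56, Z3→Amber 5·13=65, Z4→Amber 11·6=66, Z5→Amber 4·7=28. Service 407; fixed 71; total 478.
{Red, Blue, Green, Amber}: service 185 + fixed 709 = 894
(All 15 nonempty subsets were checked; Red only is lowest.)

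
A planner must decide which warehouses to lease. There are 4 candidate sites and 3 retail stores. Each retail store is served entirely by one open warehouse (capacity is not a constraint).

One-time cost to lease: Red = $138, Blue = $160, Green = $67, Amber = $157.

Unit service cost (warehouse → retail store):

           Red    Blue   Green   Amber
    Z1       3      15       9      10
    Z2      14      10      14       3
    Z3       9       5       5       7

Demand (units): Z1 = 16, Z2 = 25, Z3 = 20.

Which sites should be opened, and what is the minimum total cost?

For any fixed open set, each retail store goes to its cheapest open site; total = fixed + service.
{Amber}: Z1→Amber 10·16=160, Z2→Amber 3·25=75, Z3→Amber 7·20=140. Service 375; fixed 157; total 532.
{Green, Amber}: service 319 + fixed 224 = 543
{Red, Amber}: Z1→Red 3·16=48, Z2→Amber 3·25=75, Z3→Amber 7·20=140. Service 263; fixed 295; total 558.
{Red, Blue, Green, Amber}: Z1→Red 3·16=48, Z2→Amber 3·25=75, Z3→Blue 5·20=100. Service 223; fixed 522; total 745.
No other subset beats 532.

Open Amber only; minimum total cost 532.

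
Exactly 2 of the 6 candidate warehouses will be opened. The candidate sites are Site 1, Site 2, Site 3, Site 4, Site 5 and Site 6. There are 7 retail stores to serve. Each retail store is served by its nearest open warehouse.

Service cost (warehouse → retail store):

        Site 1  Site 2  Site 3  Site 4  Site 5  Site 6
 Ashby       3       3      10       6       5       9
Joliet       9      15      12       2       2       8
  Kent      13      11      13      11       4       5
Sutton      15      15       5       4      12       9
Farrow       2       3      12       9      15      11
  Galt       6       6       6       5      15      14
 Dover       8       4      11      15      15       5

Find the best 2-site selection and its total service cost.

Choose Site 2 and Site 4; total service cost 32.

With exactly 2 open, each retail store uses its cheapest among the chosen.
{Site 2, Site 4}: Ashby→Site 2 3, Joliet→Site 4 2, Kent→Site 2 11, Sutton→Site 4 4, Farrow→Site 2 3, Galt→Site 4 5, Dover→Site 2 4. Service cost 32.
{Site 2, Site 5}: service cost 34
{Site 1, Site 4}: service cost 35
Among all 15 size-2 choices, {Site 2, Site 4} is lowest.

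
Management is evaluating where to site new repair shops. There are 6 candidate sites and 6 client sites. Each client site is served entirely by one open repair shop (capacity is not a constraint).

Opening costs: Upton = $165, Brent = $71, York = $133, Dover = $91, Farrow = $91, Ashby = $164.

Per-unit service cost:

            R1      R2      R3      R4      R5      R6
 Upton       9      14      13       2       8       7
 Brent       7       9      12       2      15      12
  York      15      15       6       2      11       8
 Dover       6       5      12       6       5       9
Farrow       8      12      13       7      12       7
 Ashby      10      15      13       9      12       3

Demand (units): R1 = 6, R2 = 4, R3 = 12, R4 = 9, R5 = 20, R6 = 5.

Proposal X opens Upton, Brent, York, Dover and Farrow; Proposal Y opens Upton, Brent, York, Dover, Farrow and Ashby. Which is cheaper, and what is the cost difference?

Proposal X: {Upton, Brent, York, Dover, Farrow}: R1→Dover 6·6=36, R2→Dover 5·4=20, R3→York 6·12=72, R4→Upton 2·9=18, R5→Dover 5·20=100, R6→Upton 7·5=35. Service 281; fixed 551; total 832.
Proposal Y: {Upton, Brent, York, Dover, Farrow, Ashby}: R1→Dover 6·6=36, R2→Dover 5·4=20, R3→York 6·12=72, R4→Upton 2·9=18, R5→Dover 5·20=100, R6→Ashby 3·5=15. Service 261; fixed 715; total 976.
Difference: |832 − 976| = 144.

Proposal X is cheaper by 144.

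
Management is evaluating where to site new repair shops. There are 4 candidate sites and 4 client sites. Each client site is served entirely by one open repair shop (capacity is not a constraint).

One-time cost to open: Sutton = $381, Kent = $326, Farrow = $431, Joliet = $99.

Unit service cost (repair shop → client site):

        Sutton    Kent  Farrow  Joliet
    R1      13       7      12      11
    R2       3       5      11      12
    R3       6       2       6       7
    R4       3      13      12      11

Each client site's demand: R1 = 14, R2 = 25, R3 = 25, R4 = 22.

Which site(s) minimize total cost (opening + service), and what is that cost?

For any fixed open set, each client site goes to its cheapest open site; total = fixed + service.
{Sutton}: R1→Sutton 13·14=182, R2→Sutton 3·25=75, R3→Sutton 6·25=150, R4→Sutton 3·22=66. Service 473; fixed 381; total 854.
{Kent}: R1→Kent 7·14=98, R2→Kent 5·25=125, R3→Kent 2·25=50, R4→Kent 13·22=286. Service 559; fixed 326; total 885.
{Sutton, Joliet}: service 445 + fixed 480 = 925
{Sutton, Kent, Farrow, Joliet}: service 289 + fixed 1237 = 1526
No other subset beats 854.

Open Sutton only; minimum total cost 854.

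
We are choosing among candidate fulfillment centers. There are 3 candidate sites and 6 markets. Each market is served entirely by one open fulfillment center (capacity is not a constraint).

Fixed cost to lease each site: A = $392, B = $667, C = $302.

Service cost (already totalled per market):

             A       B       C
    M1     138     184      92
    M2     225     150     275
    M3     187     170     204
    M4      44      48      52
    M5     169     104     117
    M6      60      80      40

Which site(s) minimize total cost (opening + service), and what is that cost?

Open C only; minimum total cost 1082.

For any fixed open set, each market goes to its cheapest open site; total = fixed + service.
{C}: M1→C 92, M2→C 275, M3→C 204, M4→C 52, M5→C 117, M6→C 40. Service 780; fixed 302; total 1082.
{A}: service 823 + fixed 392 = 1215
{A, C}: M1→C 92, M2→A 225, M3→A 187, M4→A 44, M5→C 117, M6→C 40. Service 705; fixed 694; total 1399.
{A, B, C}: service 600 + fixed 1361 = 1961
No other subset beats 1082.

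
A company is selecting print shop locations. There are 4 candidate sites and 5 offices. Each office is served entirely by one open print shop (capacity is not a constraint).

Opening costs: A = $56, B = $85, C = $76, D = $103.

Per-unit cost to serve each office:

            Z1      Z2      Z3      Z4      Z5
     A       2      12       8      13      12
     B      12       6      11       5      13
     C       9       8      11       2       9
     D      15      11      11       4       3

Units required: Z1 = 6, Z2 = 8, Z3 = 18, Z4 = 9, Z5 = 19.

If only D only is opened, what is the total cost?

Total cost: 572

Each office is assigned to its cheapest site among the open ones.
{D}: Z1→D 15·6=90, Z2→D 11·8=88, Z3→D 11·18=198, Z4→D 4·9=36, Z5→D 3·19=57. Service 469; fixed 103; total 572.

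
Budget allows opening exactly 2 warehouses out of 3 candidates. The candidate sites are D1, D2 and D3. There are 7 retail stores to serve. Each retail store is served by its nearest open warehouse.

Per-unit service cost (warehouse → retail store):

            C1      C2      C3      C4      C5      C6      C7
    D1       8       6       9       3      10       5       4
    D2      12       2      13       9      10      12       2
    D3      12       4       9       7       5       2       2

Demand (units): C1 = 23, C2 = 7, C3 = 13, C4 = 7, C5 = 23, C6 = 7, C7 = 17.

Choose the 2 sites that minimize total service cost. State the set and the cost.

With exactly 2 open, each retail store uses its cheapest among the chosen.
{D1, D3}: C1→D1 8·23=184, C2→D3 4·7=28, C3→D1 9·13=117, C4→D1 3·7=21, C5→D3 5·23=115, C6→D3 2·7=14, C7→D3 2·17=34. Service cost 513.
{D2, D3}: service cost 619
{D1, D2}: service cost 635
Among all 3 size-2 choices, {D1, D3} is lowest.

Choose D1 and D3; total service cost 513.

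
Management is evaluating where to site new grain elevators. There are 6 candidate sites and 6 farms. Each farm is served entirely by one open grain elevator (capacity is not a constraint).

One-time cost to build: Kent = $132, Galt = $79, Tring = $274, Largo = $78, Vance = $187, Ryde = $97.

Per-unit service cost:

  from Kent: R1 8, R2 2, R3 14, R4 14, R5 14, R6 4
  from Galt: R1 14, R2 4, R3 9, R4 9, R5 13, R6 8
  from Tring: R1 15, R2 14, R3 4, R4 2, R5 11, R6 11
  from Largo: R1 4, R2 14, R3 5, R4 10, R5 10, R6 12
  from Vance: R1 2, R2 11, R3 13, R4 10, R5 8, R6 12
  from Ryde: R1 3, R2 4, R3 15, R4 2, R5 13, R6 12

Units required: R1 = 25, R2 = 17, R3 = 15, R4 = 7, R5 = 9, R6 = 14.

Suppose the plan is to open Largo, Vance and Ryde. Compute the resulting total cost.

Each farm is assigned to its cheapest site among the open ones.
{Largo, Vance, Ryde}: R1→Vance 2·25=50, R2→Ryde 4·17=68, R3→Largo 5·15=75, R4→Ryde 2·7=14, R5→Vance 8·9=72, R6→Largo 12·14=168. Service 447; fixed 362; total 809.

Total cost: 809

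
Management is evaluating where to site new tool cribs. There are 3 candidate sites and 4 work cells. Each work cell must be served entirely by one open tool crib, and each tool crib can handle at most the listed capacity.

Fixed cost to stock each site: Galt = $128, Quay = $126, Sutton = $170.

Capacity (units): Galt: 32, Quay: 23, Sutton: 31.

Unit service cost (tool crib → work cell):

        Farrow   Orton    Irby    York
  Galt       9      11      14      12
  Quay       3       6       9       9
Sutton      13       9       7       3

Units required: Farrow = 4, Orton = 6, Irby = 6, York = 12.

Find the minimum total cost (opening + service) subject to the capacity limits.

Minimum total cost: 354

Open {Sutton}: Farrow→Sutton 13·4=52, Orton→Sutton 9·6=54, Irby→Sutton 7·6=42, York→Sutton 3·12=36.
Loads: Sutton carries 28/31. Service 184; fixed 170; total 354.
Next best feasible plan costs 422.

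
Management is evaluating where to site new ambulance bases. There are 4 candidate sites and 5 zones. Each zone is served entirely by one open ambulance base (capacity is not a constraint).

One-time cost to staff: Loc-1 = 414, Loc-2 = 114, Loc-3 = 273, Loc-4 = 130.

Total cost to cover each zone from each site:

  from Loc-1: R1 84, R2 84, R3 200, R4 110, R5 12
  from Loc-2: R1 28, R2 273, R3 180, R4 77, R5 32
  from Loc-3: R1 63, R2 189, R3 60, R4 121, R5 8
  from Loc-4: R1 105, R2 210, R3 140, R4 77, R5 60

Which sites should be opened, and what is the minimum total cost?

For any fixed open set, each zone goes to its cheapest open site; total = fixed + service.
{Loc-2}: R1→Loc-2 28, R2→Loc-2 273, R3→Loc-2 180, R4→Loc-2 77, R5→Loc-2 32. Service 590; fixed 114; total 704.
{Loc-3}: R1→Loc-3 63, R2→Loc-3 189, R3→Loc-3 60, R4→Loc-3 121, R5→Loc-3 8. Service 441; fixed 273; total 714.
{Loc-4}: service 592 + fixed 130 = 722
{Loc-1, Loc-2, Loc-3, Loc-4}: R1→Loc-2 28, R2→Loc-1 84, R3→Loc-3 60, R4→Loc-2 77, R5→Loc-3 8. Service 257; fixed 931; total 1188.
(All 15 nonempty subsets were checked; Loc-2 only is lowest.)

Open Loc-2 only; minimum total cost 704.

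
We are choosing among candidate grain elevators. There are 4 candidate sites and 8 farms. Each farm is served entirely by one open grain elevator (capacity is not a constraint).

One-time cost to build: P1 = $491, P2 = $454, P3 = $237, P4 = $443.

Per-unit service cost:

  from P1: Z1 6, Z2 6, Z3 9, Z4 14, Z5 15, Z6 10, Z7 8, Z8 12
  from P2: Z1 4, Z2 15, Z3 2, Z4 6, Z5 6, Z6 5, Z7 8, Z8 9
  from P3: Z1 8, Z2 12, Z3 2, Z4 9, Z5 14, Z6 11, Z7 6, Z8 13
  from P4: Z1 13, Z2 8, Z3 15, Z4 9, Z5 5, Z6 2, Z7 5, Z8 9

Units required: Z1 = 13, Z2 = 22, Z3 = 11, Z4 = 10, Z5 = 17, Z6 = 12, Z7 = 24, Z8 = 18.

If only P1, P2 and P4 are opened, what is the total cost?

Total cost: 2045

Each farm is assigned to its cheapest site among the open ones.
{P1, P2, P4}: Z1→P2 4·13=52, Z2→P1 6·22=132, Z3→P2 2·11=22, Z4→P2 6·10=60, Z5→P4 5·17=85, Z6→P4 2·12=24, Z7→P4 5·24=120, Z8→P2 9·18=162. Service 657; fixed 1388; total 2045.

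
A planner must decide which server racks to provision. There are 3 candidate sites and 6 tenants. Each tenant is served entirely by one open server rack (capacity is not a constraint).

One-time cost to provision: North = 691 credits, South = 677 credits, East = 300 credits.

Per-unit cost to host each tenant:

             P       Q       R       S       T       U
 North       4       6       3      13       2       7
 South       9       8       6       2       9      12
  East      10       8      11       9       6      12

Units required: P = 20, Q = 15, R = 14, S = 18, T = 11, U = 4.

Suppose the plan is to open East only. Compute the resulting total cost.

Each tenant is assigned to its cheapest site among the open ones.
{East}: P→East 10·20=200, Q→East 8·15=120, R→East 11·14=154, S→East 9·18=162, T→East 6·11=66, U→East 12·4=48. Service 750; fixed 300; total 1050.

Total cost: 1050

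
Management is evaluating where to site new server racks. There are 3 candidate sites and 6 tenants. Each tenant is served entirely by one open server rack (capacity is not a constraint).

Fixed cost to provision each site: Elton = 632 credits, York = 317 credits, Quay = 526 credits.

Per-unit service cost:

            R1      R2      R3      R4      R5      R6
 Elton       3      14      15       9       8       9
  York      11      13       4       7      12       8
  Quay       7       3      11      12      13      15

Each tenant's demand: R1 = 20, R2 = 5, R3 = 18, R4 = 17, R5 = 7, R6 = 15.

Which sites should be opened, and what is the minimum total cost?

Open York only; minimum total cost 997.

For any fixed open set, each tenant goes to its cheapest open site; total = fixed + service.
{York}: R1→York 11·20=220, R2→York 13·5=65, R3→York 4·18=72, R4→York 7·17=119, R5→York 12·7=84, R6→York 8·15=120. Service 680; fixed 317; total 997.
{Elton}: service 744 + fixed 632 = 1376
{York, Quay}: service 550 + fixed 843 = 1393
{Elton, York, Quay}: service 442 + fixed 1475 = 1917
No other subset beats 997.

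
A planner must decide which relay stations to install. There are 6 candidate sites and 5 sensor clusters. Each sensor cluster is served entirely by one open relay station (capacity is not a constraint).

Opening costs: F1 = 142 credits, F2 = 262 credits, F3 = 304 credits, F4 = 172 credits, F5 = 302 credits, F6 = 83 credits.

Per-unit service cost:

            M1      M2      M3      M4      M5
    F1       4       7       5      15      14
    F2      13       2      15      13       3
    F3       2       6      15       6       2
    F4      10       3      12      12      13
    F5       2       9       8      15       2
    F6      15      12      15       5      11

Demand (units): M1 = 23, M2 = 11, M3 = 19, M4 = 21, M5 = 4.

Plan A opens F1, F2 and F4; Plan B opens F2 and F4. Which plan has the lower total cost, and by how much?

Plan A is cheaper by 129.

Plan A: {F1, F2, F4}: M1→F1 4·23=92, M2→F2 2·11=22, M3→F1 5·19=95, M4→F4 12·21=252, M5→F2 3·4=12. Service 473; fixed 576; total 1049.
Plan B: {F2, F4}: M1→F4 10·23=230, M2→F2 2·11=22, M3→F4 12·19=228, M4→F4 12·21=252, M5→F2 3·4=12. Service 744; fixed 434; total 1178.
Difference: |1049 − 1178| = 129.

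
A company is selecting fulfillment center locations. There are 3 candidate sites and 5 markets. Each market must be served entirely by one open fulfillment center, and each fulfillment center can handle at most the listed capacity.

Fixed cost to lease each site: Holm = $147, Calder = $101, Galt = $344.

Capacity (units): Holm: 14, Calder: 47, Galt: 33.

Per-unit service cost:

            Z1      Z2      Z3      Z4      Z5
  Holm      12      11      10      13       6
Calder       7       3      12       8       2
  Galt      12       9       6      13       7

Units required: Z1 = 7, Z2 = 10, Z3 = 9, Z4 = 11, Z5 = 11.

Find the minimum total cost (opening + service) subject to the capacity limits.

Minimum total cost: 527

Open {Holm, Calder}: Z1→Calder 7·7=49, Z2→Calder 3·10=30, Z3→Holm 10·9=90, Z4→Calder 8·11=88, Z5→Calder 2·11=22.
Loads: Holm carries 9/14, Calder carries 39/47. Service 279; fixed 248; total 527.
Next best feasible plan costs 580.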